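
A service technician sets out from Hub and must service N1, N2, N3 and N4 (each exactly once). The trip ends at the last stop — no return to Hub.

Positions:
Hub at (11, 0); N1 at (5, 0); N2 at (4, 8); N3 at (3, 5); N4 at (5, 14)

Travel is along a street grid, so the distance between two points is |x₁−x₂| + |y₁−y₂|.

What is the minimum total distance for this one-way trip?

There are 4! = 24 possible orderings.
Hub→N1→N2→N3→N4: 6+9+4+11 = 30
Hub→N1→N2→N4→N3: 6+9+7+11 = 33
Hub→N1→N3→N2→N4: 6+7+4+7 = 24
Hub→N1→N3→N4→N2: 6+7+11+7 = 31
Hub→N1→N4→N2→N3: 6+14+7+4 = 31
Hub→N1→N4→N3→N2: 6+14+11+4 = 35
Hub→N2→N1→N3→N4: 15+9+7+11 = 42
Hub→N2→N1→N4→N3: 15+9+14+11 = 49
Hub→N2→N3→N1→N4: 15+4+7+14 = 40
Hub→N2→N3→N4→N1: 15+4+11+14 = 44
Hub→N2→N4→N1→N3: 15+7+14+7 = 43
Hub→N2→N4→N3→N1: 15+7+11+7 = 40
Hub→N3→N1→N2→N4: 13+7+9+7 = 36
Hub→N3→N1→N4→N2: 13+7+14+7 = 41
… (10 more)
The minimum is 24.
One shortest path: Hub → N1 → N3 → N2 → N4.

24 — the minimum one-way total.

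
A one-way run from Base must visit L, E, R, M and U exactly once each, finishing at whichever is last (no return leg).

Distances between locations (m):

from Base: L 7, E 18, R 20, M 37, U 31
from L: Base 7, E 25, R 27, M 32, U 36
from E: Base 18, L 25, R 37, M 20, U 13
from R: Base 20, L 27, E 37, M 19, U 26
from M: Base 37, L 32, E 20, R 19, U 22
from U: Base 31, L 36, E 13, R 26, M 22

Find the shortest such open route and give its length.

Minimum one-way distance = 86 m.

There are 5! = 120 possible orderings.
Base→L→E→R→M→U: 7+25+37+19+22 = 110
Base→L→E→R→U→M: 7+25+37+26+22 = 117
Base→L→E→M→R→U: 7+25+20+19+26 = 97
Base→L→E→M→U→R: 7+25+20+22+26 = 100
Base→L→E→U→R→M: 7+25+13+26+19 = 90
Base→L→E→U→M→R: 7+25+13+22+19 = 86
Base→L→R→E→M→U: 7+27+37+20+22 = 113
Base→L→R→E→U→M: 7+27+37+13+22 = 106
Base→L→R→M→E→U: 7+27+19+20+13 = 86
Base→L→R→M→U→E: 7+27+19+22+13 = 88
Base→L→R→U→E→M: 7+27+26+13+20 = 93
Base→L→R→U→M→E: 7+27+26+22+20 = 102
Base→L→M→E→R→U: 7+32+20+37+26 = 122
Base→L→M→E→U→R: 7+32+20+13+26 = 98
… (106 more)
The minimum is 86.
One shortest path: Base → L → E → U → M → R.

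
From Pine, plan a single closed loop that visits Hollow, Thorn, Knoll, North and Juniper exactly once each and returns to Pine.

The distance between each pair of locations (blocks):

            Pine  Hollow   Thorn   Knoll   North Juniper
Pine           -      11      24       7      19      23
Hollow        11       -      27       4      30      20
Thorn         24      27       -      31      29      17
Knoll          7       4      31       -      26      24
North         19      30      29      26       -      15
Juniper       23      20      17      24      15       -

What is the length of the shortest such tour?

There are 60 distinct closed tours to check (reversals are equivalent).
Pine - Hollow - Thorn - Knoll - North - Juniper - Pine: 11+27+31+26+15+23 = 133
Pine - Hollow - Thorn - Knoll - Juniper - North - Pine: 11+27+31+24+15+19 = 127
Pine - Hollow - Thorn - North - Knoll - Juniper - Pine: 11+27+29+26+24+23 = 140
Pine - Hollow - Thorn - North - Juniper - Knoll - Pine: 11+27+29+15+24+7 = 113
Pine - Hollow - Thorn - Juniper - Knoll - North - Pine: 11+27+17+24+26+19 = 124
Pine - Hollow - Thorn - Juniper - North - Knoll - Pine: 11+27+17+15+26+7 = 103
Pine - Hollow - Knoll - Thorn - North - Juniper - Pine: 11+4+31+29+15+23 = 113
Pine - Hollow - Knoll - Thorn - Juniper - North - Pine: 11+4+31+17+15+19 = 97
Pine - Hollow - Knoll - North - Thorn - Juniper - Pine: 11+4+26+29+17+23 = 110
Pine - Hollow - Knoll - North - Juniper - Thorn - Pine: 11+4+26+15+17+24 = 97
Pine - Hollow - Knoll - Juniper - Thorn - North - Pine: 11+4+24+17+29+19 = 104
Pine - Hollow - Knoll - Juniper - North - Thorn - Pine: 11+4+24+15+29+24 = 107
Pine - Hollow - North - Thorn - Knoll - Juniper - Pine: 11+30+29+31+24+23 = 148
Pine - Hollow - North - Thorn - Juniper - Knoll - Pine: 11+30+29+17+24+7 = 118
… (46 more)
Pine - Knoll - Hollow - Thorn - Juniper - North - Pine: 7+4+27+17+15+19 = 89  ← best
The minimum is 89.
One optimal route: Pine → Knoll → Hollow → Thorn → Juniper → North → Pine (or its reverse).

89 blocks — the shortest possible round trip.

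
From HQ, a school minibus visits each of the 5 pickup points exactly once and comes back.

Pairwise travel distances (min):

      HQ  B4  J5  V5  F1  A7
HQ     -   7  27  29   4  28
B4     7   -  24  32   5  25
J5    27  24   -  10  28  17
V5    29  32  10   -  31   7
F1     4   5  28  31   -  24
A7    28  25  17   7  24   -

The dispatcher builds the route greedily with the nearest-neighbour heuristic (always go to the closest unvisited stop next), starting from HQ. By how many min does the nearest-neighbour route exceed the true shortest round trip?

Excess over optimum: 2 min.

HQ: F1=4, B4=7, J5=27, A7=28, V5=29 ⇒ F1
F1: B4=5, A7=24, J5=28, V5=31 ⇒ B4
B4: J5=24, A7=25, V5=32 ⇒ J5
J5: V5=10, A7=17 ⇒ V5
V5: A7=7 ⇒ A7
NN route HQ → F1 → B4 → J5 → V5 → A7 → HQ costs 78.
Optimal: HQ → B4 → J5 → V5 → A7 → F1 → HQ costs 76 (by enumerating all 60 distinct tours).
Excess = 78 − 76 = 2.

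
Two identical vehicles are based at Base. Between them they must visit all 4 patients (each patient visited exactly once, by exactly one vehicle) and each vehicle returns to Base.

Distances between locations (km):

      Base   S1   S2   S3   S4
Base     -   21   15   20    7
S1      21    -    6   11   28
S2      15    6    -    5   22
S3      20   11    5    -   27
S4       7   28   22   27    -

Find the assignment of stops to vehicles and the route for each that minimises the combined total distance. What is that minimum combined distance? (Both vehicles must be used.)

Try each way of splitting the stops between the two vehicles (each non-empty) and, for each split, find the best tour for each vehicle:
  {S1} + {S2, S3, S4}: 42 + 54 = 96
  {S2} + {S1, S3, S4}: 30 + 66 = 96
  {S1, S2} + {S3, S4}: 42 + 54 = 96
  {S3} + {S1, S2, S4}: 40 + 56 = 96
  {S1, S3} + {S2, S4}: 52 + 44 = 96
  {S2, S3} + {S1, S4}: 40 + 56 = 96
  … (7 splits in total)
  {S1, S2, S3} + {S4}: 52 + 14 = 66  ← best
Best: vehicle 1 Base → S1 → S2 → S3 → Base = 52; vehicle 2 Base → S4 → Base = 14; combined 66.

66 km — the smallest possible combined total.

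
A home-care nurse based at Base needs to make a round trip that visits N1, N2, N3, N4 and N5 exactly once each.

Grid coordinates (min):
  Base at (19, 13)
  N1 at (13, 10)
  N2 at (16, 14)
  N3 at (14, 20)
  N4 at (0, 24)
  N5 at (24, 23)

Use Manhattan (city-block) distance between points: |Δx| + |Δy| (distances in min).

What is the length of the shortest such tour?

Minimum total distance: 80 min.

Base-N1-N2-N3-N4-N5-Base: 9+7+8+18+25+15 = 82
Base-N1-N2-N3-N5-N4-Base: 9+7+8+13+25+30 = 92
Base-N1-N2-N4-N3-N5-Base: 9+7+26+18+13+15 = 88
Base-N1-N2-N4-N5-N3-Base: 9+7+26+25+13+12 = 92
Base-N1-N2-N5-N3-N4-Base: 9+7+17+13+18+30 = 94
Base-N1-N2-N5-N4-N3-Base: 9+7+17+25+18+12 = 88
Base-N1-N3-N2-N4-N5-Base: 9+11+8+26+25+15 = 94
Base-N1-N3-N2-N5-N4-Base: 9+11+8+17+25+30 = 100
Base-N1-N3-N4-N2-N5-Base: 9+11+18+26+17+15 = 96
Base-N1-N3-N4-N5-N2-Base: 9+11+18+25+17+4 = 84
Base-N1-N3-N5-N2-N4-Base: 9+11+13+17+26+30 = 106
Base-N1-N3-N5-N4-N2-Base: 9+11+13+25+26+4 = 88
Base-N1-N4-N2-N3-N5-Base: 9+27+26+8+13+15 = 98
Base-N1-N4-N2-N5-N3-Base: 9+27+26+17+13+12 = 104
… (46 more)
Base-N2-N1-N3-N4-N5-Base: 4+7+11+18+25+15 = 80  ← best
The minimum is 80.
One optimal route: Base → N2 → N1 → N3 → N4 → N5 → Base (or its reverse).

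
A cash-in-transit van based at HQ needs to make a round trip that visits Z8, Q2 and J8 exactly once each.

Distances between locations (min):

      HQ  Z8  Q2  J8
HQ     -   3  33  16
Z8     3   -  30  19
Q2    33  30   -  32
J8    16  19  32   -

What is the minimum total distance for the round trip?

81 min — the shortest possible round trip.

There are 3 distinct closed tours to check (reversals are equivalent).
HQ - Z8 - Q2 - J8 - HQ: 3+30+32+16 = 81
HQ - Z8 - J8 - Q2 - HQ: 3+19+32+33 = 87
HQ - Q2 - Z8 - J8 - HQ: 33+30+19+16 = 98
The minimum is 81.
One optimal route: HQ → Z8 → Q2 → J8 → HQ (or its reverse).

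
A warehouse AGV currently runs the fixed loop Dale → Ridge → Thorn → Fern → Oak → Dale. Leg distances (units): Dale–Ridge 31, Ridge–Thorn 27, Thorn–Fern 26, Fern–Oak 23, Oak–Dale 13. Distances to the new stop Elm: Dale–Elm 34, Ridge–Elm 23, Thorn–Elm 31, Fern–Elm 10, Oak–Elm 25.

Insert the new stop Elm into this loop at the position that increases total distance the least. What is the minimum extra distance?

Adding 12 by placing Elm on the Fern–Oak leg.

Insertion cost between consecutive stops i–j is d(i,Elm) + d(Elm,j) − d(i,j):
  between Dale and Ridge: 34 + 23 − 31 = 26
  between Ridge and Thorn: 23 + 31 − 27 = 27
  between Thorn and Fern: 31 + 10 − 26 = 15
  between Fern and Oak: 10 + 25 − 23 = 12
  between Oak and Dale: 25 + 34 − 13 = 46
Cheapest insertion is between Fern and Oak, adding 12.
New total = 120 + 12 = 132.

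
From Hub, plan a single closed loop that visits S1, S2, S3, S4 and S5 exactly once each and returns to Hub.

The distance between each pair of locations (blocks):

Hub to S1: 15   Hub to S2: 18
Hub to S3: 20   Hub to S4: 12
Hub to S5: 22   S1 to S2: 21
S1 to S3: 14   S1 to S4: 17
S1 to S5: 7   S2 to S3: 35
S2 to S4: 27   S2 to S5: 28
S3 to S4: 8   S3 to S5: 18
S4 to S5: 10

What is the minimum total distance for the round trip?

Minimum total distance: 84 blocks.

With 5 stops there are 5!/2 = 60 distinct round trips (a route and its reverse cost the same).
Hub-S1-S2-S3-S4-S5-Hub: 15+21+35+8+10+22 = 111
Hub-S1-S2-S3-S5-S4-Hub: 15+21+35+18+10+12 = 111
Hub-S1-S2-S4-S3-S5-Hub: 15+21+27+8+18+22 = 111
Hub-S1-S2-S4-S5-S3-Hub: 15+21+27+10+18+20 = 111
Hub-S1-S2-S5-S3-S4-Hub: 15+21+28+18+8+12 = 102
Hub-S1-S2-S5-S4-S3-Hub: 15+21+28+10+8+20 = 102
Hub-S1-S3-S2-S4-S5-Hub: 15+14+35+27+10+22 = 123
Hub-S1-S3-S2-S5-S4-Hub: 15+14+35+28+10+12 = 114
Hub-S1-S3-S4-S2-S5-Hub: 15+14+8+27+28+22 = 114
Hub-S1-S3-S4-S5-S2-Hub: 15+14+8+10+28+18 = 93
Hub-S1-S3-S5-S2-S4-Hub: 15+14+18+28+27+12 = 114
Hub-S1-S3-S5-S4-S2-Hub: 15+14+18+10+27+18 = 102
Hub-S1-S4-S2-S3-S5-Hub: 15+17+27+35+18+22 = 134
Hub-S1-S4-S2-S5-S3-Hub: 15+17+27+28+18+20 = 125
… (46 more)
Hub-S2-S1-S5-S3-S4-Hub: 18+21+7+18+8+12 = 84  ← best
The minimum is 84.
One optimal route: Hub → S2 → S1 → S5 → S3 → S4 → Hub (or its reverse).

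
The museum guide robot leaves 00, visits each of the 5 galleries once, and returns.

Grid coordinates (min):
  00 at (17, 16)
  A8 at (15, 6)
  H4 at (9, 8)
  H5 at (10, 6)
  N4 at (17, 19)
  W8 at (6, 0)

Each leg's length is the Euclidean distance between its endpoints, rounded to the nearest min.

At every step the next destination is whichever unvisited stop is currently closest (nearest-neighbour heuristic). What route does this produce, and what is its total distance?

00 → [N4:3 / A8:10 / H4:11 / H5:12 / W8:19] → N4 (3)
N4 → [A8:13 / H4:14 / H5:15 / W8:22] → A8 (13)
A8 → [H5:5 / H4:6 / W8:11] → H5 (5)
H5 → [H4:2 / W8:7] → H4 (2)
H4 → [W8:9] → W8 (9)
Return W8→00: 19.
Total = 3 + 13 + 5 + 2 + 9 + 19 = 51.

51 min along 00 → N4 → A8 → H5 → H4 → W8 → 00.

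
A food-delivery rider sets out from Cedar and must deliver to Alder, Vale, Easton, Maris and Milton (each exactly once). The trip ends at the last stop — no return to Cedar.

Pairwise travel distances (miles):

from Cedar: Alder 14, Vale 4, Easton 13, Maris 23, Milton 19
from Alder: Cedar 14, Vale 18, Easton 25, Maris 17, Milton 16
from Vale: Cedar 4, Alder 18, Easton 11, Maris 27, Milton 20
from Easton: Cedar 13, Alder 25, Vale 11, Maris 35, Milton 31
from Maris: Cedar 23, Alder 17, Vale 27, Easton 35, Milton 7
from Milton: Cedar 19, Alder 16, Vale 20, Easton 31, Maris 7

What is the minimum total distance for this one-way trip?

Shortest open route: 63 miles.

There are 5! = 120 possible orderings.
Cedar→Alder→Vale→Easton→Maris→Milton: 14+18+11+35+7 = 85
Cedar→Alder→Vale→Easton→Milton→Maris: 14+18+11+31+7 = 81
Cedar→Alder→Vale→Maris→Easton→Milton: 14+18+27+35+31 = 125
Cedar→Alder→Vale→Maris→Milton→Easton: 14+18+27+7+31 = 97
Cedar→Alder→Vale→Milton→Easton→Maris: 14+18+20+31+35 = 118
Cedar→Alder→Vale→Milton→Maris→Easton: 14+18+20+7+35 = 94
Cedar→Alder→Easton→Vale→Maris→Milton: 14+25+11+27+7 = 84
Cedar→Alder→Easton→Vale→Milton→Maris: 14+25+11+20+7 = 77
Cedar→Alder→Easton→Maris→Vale→Milton: 14+25+35+27+20 = 121
Cedar→Alder→Easton→Maris→Milton→Vale: 14+25+35+7+20 = 101
Cedar→Alder→Easton→Milton→Vale→Maris: 14+25+31+20+27 = 117
Cedar→Alder→Easton→Milton→Maris→Vale: 14+25+31+7+27 = 104
Cedar→Alder→Maris→Vale→Easton→Milton: 14+17+27+11+31 = 100
Cedar→Alder→Maris→Vale→Milton→Easton: 14+17+27+20+31 = 109
… (106 more)
Cedar→Vale→Easton→Alder→Milton→Maris: 4+11+25+16+7 = 63  ← best
The minimum is 63.
One shortest path: Cedar → Vale → Easton → Alder → Milton → Maris.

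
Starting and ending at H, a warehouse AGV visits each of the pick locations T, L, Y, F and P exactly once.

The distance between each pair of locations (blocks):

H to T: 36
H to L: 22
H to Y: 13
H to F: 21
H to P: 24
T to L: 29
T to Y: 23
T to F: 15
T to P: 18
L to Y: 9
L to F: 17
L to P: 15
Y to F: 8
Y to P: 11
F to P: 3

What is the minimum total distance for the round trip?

Minimum total distance: 91 blocks.

There are 60 distinct closed tours to check (reversals are equivalent).
H → T → L → Y → F → P → H: 36+29+9+8+3+24 = 109
H → T → L → Y → P → F → H: 36+29+9+11+3+21 = 109
H → T → L → F → Y → P → H: 36+29+17+8+11+24 = 125
H → T → L → F → P → Y → H: 36+29+17+3+11+13 = 109
H → T → L → P → Y → F → H: 36+29+15+11+8+21 = 120
H → T → L → P → F → Y → H: 36+29+15+3+8+13 = 104
H → T → Y → L → F → P → H: 36+23+9+17+3+24 = 112
H → T → Y → L → P → F → H: 36+23+9+15+3+21 = 107
H → T → Y → F → L → P → H: 36+23+8+17+15+24 = 123
H → T → Y → F → P → L → H: 36+23+8+3+15+22 = 107
H → T → Y → P → L → F → H: 36+23+11+15+17+21 = 123
H → T → Y → P → F → L → H: 36+23+11+3+17+22 = 112
H → T → F → L → Y → P → H: 36+15+17+9+11+24 = 112
H → T → F → L → P → Y → H: 36+15+17+15+11+13 = 107
… (46 more)
H → T → F → P → L → Y → H: 36+15+3+15+9+13 = 91  ← best
The minimum is 91.
One optimal route: H → T → F → P → L → Y → H (or its reverse).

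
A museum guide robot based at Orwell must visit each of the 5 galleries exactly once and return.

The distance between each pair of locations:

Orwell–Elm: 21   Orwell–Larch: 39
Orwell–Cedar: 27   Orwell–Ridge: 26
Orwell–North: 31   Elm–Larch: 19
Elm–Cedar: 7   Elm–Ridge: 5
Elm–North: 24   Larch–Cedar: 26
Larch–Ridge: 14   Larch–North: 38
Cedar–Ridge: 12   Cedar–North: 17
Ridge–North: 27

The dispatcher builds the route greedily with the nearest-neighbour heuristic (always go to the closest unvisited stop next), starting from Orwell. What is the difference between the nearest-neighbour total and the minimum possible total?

From Orwell: Elm=21, Ridge=26, Cedar=27, North=31, Larch=39 → choose Elm (21).
From Elm: Ridge=5, Cedar=7, Larch=19, North=24 → choose Ridge (5).
From Ridge: Cedar=12, Larch=14, North=27 → choose Cedar (12).
From Cedar: North=17, Larch=26 → choose North (17).
From North: Larch=38 → choose Larch (38).
NN route Orwell → Elm → Ridge → Cedar → North → Larch → Orwell costs 132.
Optimal: Orwell → Larch → Ridge → Elm → Cedar → North → Orwell costs 113 (by enumerating all 60 distinct tours).
Excess = 132 − 113 = 19.

19 longer than the optimal tour.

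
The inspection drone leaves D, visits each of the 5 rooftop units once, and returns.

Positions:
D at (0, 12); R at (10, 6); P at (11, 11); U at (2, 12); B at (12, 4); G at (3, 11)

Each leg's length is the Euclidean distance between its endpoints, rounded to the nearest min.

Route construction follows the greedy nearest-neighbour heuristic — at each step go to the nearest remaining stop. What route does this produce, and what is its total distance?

33 min along D → U → G → P → R → B → D.

From D: distances to unvisited — U=2, G=3, P=11, R=12, B=14. Nearest is U (2).
From U: distances to unvisited — G=1, P=9, R=10, B=13. Nearest is G (1).
From G: distances to unvisited — P=8, R=9, B=11. Nearest is P (8).
From P: distances to unvisited — R=5, B=7. Nearest is R (5).
From R: distances to unvisited — B=3. Nearest is B (3).
Return B→D: 14.
Total = 2 + 1 + 8 + 5 + 3 + 14 = 33.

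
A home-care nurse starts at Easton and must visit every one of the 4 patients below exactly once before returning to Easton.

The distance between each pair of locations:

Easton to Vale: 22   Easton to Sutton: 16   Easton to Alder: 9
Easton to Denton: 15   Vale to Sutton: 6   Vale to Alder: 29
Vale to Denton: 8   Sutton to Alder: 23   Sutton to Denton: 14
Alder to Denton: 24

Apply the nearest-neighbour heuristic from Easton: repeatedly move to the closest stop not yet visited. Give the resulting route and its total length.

From Easton: distances to unvisited — Alder=9, Denton=15, Sutton=16, Vale=22. Nearest is Alder (9).
From Alder: distances to unvisited — Sutton=23, Denton=24, Vale=29. Nearest is Sutton (23).
From Sutton: distances to unvisited — Vale=6, Denton=14. Nearest is Vale (6).
From Vale: distances to unvisited — Denton=8. Nearest is Denton (8).
Return Denton→Easton: 15.
Total = 9 + 23 + 6 + 8 + 15 = 61.

Total distance 61 via the nearest-neighbour route Easton → Alder → Sutton → Vale → Denton → Easton.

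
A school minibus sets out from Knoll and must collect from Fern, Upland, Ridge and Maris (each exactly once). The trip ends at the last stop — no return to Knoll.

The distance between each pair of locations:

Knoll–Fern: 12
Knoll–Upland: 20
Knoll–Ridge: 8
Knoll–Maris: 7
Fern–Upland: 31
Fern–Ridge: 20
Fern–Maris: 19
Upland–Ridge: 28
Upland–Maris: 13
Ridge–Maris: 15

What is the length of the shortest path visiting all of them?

Minimum one-way distance = 60.

There are 4! = 24 possible orderings.
Knoll→Fern→Upland→Ridge→Maris: 12+31+28+15 = 86
Knoll→Fern→Upland→Maris→Ridge: 12+31+13+15 = 71
Knoll→Fern→Ridge→Upland→Maris: 12+20+28+13 = 73
Knoll→Fern→Ridge→Maris→Upland: 12+20+15+13 = 60
Knoll→Fern→Maris→Upland→Ridge: 12+19+13+28 = 72
Knoll→Fern→Maris→Ridge→Upland: 12+19+15+28 = 74
Knoll→Upland→Fern→Ridge→Maris: 20+31+20+15 = 86
Knoll→Upland→Fern→Maris→Ridge: 20+31+19+15 = 85
Knoll→Upland→Ridge→Fern→Maris: 20+28+20+19 = 87
Knoll→Upland→Ridge→Maris→Fern: 20+28+15+19 = 82
Knoll→Upland→Maris→Fern→Ridge: 20+13+19+20 = 72
Knoll→Upland→Maris→Ridge→Fern: 20+13+15+20 = 68
Knoll→Ridge→Fern→Upland→Maris: 8+20+31+13 = 72
Knoll→Ridge→Fern→Maris→Upland: 8+20+19+13 = 60
… (10 more)
The minimum is 60.
One shortest path: Knoll → Fern → Ridge → Maris → Upland.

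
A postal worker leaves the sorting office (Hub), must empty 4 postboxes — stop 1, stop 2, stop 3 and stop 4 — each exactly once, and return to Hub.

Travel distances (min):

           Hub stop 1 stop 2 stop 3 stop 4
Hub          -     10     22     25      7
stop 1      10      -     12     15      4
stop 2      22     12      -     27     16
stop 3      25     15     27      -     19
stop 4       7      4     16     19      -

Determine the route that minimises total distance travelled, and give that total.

Minimum total distance: 75 min.

Hub→stop 1→stop 2→stop 3→stop 4→Hub: 10+12+27+19+7 = 75
Hub→stop 1→stop 2→stop 4→stop 3→Hub: 10+12+16+19+25 = 82
Hub→stop 1→stop 3→stop 2→stop 4→Hub: 10+15+27+16+7 = 75
Hub→stop 1→stop 3→stop 4→stop 2→Hub: 10+15+19+16+22 = 82
Hub→stop 1→stop 4→stop 2→stop 3→Hub: 10+4+16+27+25 = 82
Hub→stop 1→stop 4→stop 3→stop 2→Hub: 10+4+19+27+22 = 82
Hub→stop 2→stop 1→stop 3→stop 4→Hub: 22+12+15+19+7 = 75
Hub→stop 2→stop 1→stop 4→stop 3→Hub: 22+12+4+19+25 = 82
Hub→stop 2→stop 3→stop 1→stop 4→Hub: 22+27+15+4+7 = 75
Hub→stop 2→stop 4→stop 1→stop 3→Hub: 22+16+4+15+25 = 82
Hub→stop 3→stop 1→stop 2→stop 4→Hub: 25+15+12+16+7 = 75
Hub→stop 3→stop 2→stop 1→stop 4→Hub: 25+27+12+4+7 = 75
The minimum is 75.
One optimal route: Hub → stop 1 → stop 2 → stop 3 → stop 4 → Hub (or its reverse).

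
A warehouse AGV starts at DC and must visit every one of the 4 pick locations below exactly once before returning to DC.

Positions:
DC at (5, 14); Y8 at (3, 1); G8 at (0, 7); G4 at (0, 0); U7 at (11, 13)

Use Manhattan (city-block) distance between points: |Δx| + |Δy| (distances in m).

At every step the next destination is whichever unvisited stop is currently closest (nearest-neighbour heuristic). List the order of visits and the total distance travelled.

At DC the remaining stops are U7 7, G8 12, Y8 15, G4 19; go to U7.
At U7 the remaining stops are G8 17, Y8 20, G4 24; go to G8.
At G8 the remaining stops are G4 7, Y8 9; go to G4.
At G4 the remaining stops are Y8 4; go to Y8.
Return Y8→DC: 15.
Total = 7 + 17 + 7 + 4 + 15 = 50.

50 m along DC → U7 → G8 → G4 → Y8 → DC.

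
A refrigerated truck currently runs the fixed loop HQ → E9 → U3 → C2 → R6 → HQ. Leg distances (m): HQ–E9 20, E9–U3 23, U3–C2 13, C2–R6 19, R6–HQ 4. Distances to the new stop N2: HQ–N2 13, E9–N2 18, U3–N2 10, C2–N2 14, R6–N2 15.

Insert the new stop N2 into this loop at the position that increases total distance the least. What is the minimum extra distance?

Insertion cost between consecutive stops i–j is d(i,N2) + d(N2,j) − d(i,j):
  between HQ and E9: 13 + 18 − 20 = 11
  between E9 and U3: 18 + 10 − 23 = 5
  between U3 and C2: 10 + 14 − 13 = 11
  between C2 and R6: 14 + 15 − 19 = 10
  between R6 and HQ: 15 + 13 − 4 = 24
Cheapest insertion is between E9 and U3, adding 5.
New total = 79 + 5 = 84.

Minimum extra distance: 5 m, inserting N2 between E9 and U3.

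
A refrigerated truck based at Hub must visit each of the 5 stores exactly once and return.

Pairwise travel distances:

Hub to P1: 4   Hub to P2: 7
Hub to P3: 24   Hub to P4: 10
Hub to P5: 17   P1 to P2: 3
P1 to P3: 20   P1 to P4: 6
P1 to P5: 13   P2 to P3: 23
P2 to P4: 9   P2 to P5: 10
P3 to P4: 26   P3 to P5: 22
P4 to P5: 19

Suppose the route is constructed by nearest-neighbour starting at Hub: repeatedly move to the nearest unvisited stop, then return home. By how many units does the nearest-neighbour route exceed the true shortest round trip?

Hub: P1=4, P2=7, P4=10, P5=17, P3=24 ⇒ P1
P1: P2=3, P4=6, P5=13, P3=20 ⇒ P2
P2: P4=9, P5=10, P3=23 ⇒ P4
P4: P5=19, P3=26 ⇒ P5
P5: P3=22 ⇒ P3
NN route Hub → P1 → P2 → P4 → P5 → P3 → Hub costs 81.
Optimal: Hub → P1 → P2 → P5 → P3 → P4 → Hub costs 75 (by enumerating all 60 distinct tours).
Excess = 81 − 75 = 6.

The nearest-neighbour route is 6 longer than optimal.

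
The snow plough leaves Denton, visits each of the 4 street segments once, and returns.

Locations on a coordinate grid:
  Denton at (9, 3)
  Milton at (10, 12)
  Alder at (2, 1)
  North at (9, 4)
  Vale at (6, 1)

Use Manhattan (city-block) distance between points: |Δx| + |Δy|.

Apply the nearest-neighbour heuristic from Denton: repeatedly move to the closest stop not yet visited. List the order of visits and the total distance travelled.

Total distance 40 via the nearest-neighbour route Denton → North → Vale → Alder → Milton → Denton.

Denton → [North:1 / Vale:5 / Alder:9 / Milton:10] → North (1)
North → [Vale:6 / Milton:9 / Alder:10] → Vale (6)
Vale → [Alder:4 / Milton:15] → Alder (4)
Alder → [Milton:19] → Milton (19)
Return Milton→Denton: 10.
Total = 1 + 6 + 4 + 19 + 10 = 40.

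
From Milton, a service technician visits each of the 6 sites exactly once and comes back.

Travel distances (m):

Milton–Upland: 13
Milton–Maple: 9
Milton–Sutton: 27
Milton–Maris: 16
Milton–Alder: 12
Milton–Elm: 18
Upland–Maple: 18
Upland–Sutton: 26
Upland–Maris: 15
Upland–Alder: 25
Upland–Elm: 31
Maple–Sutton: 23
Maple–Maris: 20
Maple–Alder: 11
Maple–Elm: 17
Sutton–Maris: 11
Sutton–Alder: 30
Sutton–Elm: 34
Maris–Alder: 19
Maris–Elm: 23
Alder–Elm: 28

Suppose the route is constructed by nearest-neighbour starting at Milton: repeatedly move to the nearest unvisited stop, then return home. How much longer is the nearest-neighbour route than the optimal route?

From Milton: Maple=9, Alder=12, Upland=13, Maris=16, Elm=18, Sutton=27 → choose Maple (9).
From Maple: Alder=11, Elm=17, Upland=18, Maris=20, Sutton=23 → choose Alder (11).
From Alder: Maris=19, Upland=25, Elm=28, Sutton=30 → choose Maris (19).
From Maris: Sutton=11, Upland=15, Elm=23 → choose Sutton (11).
From Sutton: Upland=26, Elm=34 → choose Upland (26).
From Upland: Elm=31 → choose Elm (31).
NN route Milton → Maple → Alder → Maris → Sutton → Upland → Elm → Milton costs 125.
Optimal: Milton → Upland → Sutton → Maris → Elm → Maple → Alder → Milton costs 113 (by enumerating all 360 distinct tours).
Excess = 125 − 113 = 12.

Excess over optimum: 12 m.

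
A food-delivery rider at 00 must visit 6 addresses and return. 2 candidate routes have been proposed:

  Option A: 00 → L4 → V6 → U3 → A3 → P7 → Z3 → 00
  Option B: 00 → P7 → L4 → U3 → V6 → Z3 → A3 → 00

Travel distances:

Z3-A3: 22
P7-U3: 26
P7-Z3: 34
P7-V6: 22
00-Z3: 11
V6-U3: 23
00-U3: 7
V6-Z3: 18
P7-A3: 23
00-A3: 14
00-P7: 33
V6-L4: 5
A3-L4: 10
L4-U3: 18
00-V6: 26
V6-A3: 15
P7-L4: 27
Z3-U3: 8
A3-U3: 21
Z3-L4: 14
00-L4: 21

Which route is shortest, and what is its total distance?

Option A: 21 + 5 + 23 + 21 + 23 + 34 + 11 = 138
Option B: 33 + 27 + 18 + 23 + 18 + 22 + 14 = 155

138 — Option A is the shortest.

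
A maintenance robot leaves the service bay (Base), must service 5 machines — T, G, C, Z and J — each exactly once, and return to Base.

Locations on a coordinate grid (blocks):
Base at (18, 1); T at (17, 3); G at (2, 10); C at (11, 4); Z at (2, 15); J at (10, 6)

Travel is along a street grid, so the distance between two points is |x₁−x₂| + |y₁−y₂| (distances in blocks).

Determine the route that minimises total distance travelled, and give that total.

There are 60 distinct closed tours to check (reversals are equivalent).
Base→T→G→C→Z→J→Base: 3+22+15+20+17+13 = 90
Base→T→G→C→J→Z→Base: 3+22+15+3+17+30 = 90
Base→T→G→Z→C→J→Base: 3+22+5+20+3+13 = 66
Base→T→G→Z→J→C→Base: 3+22+5+17+3+10 = 60
Base→T→G→J→C→Z→Base: 3+22+12+3+20+30 = 90
Base→T→G→J→Z→C→Base: 3+22+12+17+20+10 = 84
Base→T→C→G→Z→J→Base: 3+7+15+5+17+13 = 60
Base→T→C→G→J→Z→Base: 3+7+15+12+17+30 = 84
Base→T→C→Z→G→J→Base: 3+7+20+5+12+13 = 60
Base→T→C→Z→J→G→Base: 3+7+20+17+12+25 = 84
Base→T→C→J→G→Z→Base: 3+7+3+12+5+30 = 60
Base→T→C→J→Z→G→Base: 3+7+3+17+5+25 = 60
Base→T→Z→G→C→J→Base: 3+27+5+15+3+13 = 66
Base→T→Z→G→J→C→Base: 3+27+5+12+3+10 = 60
… (46 more)
The minimum is 60.
One optimal route: Base → T → G → Z → J → C → Base (or its reverse).

Shortest round trip = 60 blocks.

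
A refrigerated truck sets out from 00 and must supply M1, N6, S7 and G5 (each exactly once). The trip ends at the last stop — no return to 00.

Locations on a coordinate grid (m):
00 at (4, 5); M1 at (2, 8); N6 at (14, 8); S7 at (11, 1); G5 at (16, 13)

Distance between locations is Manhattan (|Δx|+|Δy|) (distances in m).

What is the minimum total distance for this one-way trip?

There are 4! = 24 possible orderings.
00→M1→N6→S7→G5: 5+12+10+17 = 44
00→M1→N6→G5→S7: 5+12+7+17 = 41
00→M1→S7→N6→G5: 5+16+10+7 = 38
00→M1→S7→G5→N6: 5+16+17+7 = 45
00→M1→G5→N6→S7: 5+19+7+10 = 41
00→M1→G5→S7→N6: 5+19+17+10 = 51
00→N6→M1→S7→G5: 13+12+16+17 = 58
00→N6→M1→G5→S7: 13+12+19+17 = 61
00→N6→S7→M1→G5: 13+10+16+19 = 58
00→N6→S7→G5→M1: 13+10+17+19 = 59
00→N6→G5→M1→S7: 13+7+19+16 = 55
00→N6→G5→S7→M1: 13+7+17+16 = 53
00→S7→M1→N6→G5: 11+16+12+7 = 46
00→S7→M1→G5→N6: 11+16+19+7 = 53
… (10 more)
The minimum is 38.
One shortest path: 00 → M1 → S7 → N6 → G5.

Shortest open route: 38 m.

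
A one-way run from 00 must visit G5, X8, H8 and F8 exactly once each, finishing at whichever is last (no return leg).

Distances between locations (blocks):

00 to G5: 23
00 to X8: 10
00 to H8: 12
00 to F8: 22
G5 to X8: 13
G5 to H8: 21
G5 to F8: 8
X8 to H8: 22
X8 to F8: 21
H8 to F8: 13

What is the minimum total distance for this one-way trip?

Shortest open route: 44 blocks.

There are 4! = 24 possible orderings.
00 - G5 - X8 - H8 - F8: 23+13+22+13 = 71
00 - G5 - X8 - F8 - H8: 23+13+21+13 = 70
00 - G5 - H8 - X8 - F8: 23+21+22+21 = 87
00 - G5 - H8 - F8 - X8: 23+21+13+21 = 78
00 - G5 - F8 - X8 - H8: 23+8+21+22 = 74
00 - G5 - F8 - H8 - X8: 23+8+13+22 = 66
00 - X8 - G5 - H8 - F8: 10+13+21+13 = 57
00 - X8 - G5 - F8 - H8: 10+13+8+13 = 44
00 - X8 - H8 - G5 - F8: 10+22+21+8 = 61
00 - X8 - H8 - F8 - G5: 10+22+13+8 = 53
00 - X8 - F8 - G5 - H8: 10+21+8+21 = 60
00 - X8 - F8 - H8 - G5: 10+21+13+21 = 65
00 - H8 - G5 - X8 - F8: 12+21+13+21 = 67
00 - H8 - G5 - F8 - X8: 12+21+8+21 = 62
… (10 more)
The minimum is 44.
One shortest path: 00 → X8 → G5 → F8 → H8.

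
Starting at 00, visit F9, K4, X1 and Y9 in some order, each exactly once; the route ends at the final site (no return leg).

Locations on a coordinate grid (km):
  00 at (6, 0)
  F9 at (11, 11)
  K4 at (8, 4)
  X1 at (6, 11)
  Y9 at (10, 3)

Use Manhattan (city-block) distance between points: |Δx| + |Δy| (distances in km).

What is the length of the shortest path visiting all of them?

There are 4! = 24 possible orderings.
00→F9→K4→X1→Y9: 16+10+9+12 = 47
00→F9→K4→Y9→X1: 16+10+3+12 = 41
00→F9→X1→K4→Y9: 16+5+9+3 = 33
00→F9→X1→Y9→K4: 16+5+12+3 = 36
00→F9→Y9→K4→X1: 16+9+3+9 = 37
00→F9→Y9→X1→K4: 16+9+12+9 = 46
00→K4→F9→X1→Y9: 6+10+5+12 = 33
00→K4→F9→Y9→X1: 6+10+9+12 = 37
00→K4→X1→F9→Y9: 6+9+5+9 = 29
00→K4→X1→Y9→F9: 6+9+12+9 = 36
00→K4→Y9→F9→X1: 6+3+9+5 = 23
00→K4→Y9→X1→F9: 6+3+12+5 = 26
00→X1→F9→K4→Y9: 11+5+10+3 = 29
00→X1→F9→Y9→K4: 11+5+9+3 = 28
… (10 more)
The minimum is 23.
One shortest path: 00 → K4 → Y9 → F9 → X1.

Shortest open route: 23 km.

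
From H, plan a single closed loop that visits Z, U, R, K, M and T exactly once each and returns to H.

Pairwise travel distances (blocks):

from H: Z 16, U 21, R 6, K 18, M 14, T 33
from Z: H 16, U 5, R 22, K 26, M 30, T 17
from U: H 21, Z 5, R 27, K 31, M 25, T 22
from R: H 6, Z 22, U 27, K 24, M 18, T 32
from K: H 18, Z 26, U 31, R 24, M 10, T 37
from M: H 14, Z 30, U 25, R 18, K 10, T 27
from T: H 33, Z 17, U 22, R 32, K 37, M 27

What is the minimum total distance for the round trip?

H→Z→U→R→K→M→T→H: 16+5+27+24+10+27+33 = 142
H→Z→U→R→K→T→M→H: 16+5+27+24+37+27+14 = 150
H→Z→U→R→M→K→T→H: 16+5+27+18+10+37+33 = 146
H→Z→U→R→M→T→K→H: 16+5+27+18+27+37+18 = 148
H→Z→U→R→T→K→M→H: 16+5+27+32+37+10+14 = 141
H→Z→U→R→T→M→K→H: 16+5+27+32+27+10+18 = 135
H→Z→U→K→R→M→T→H: 16+5+31+24+18+27+33 = 154
H→Z→U→K→R→T→M→H: 16+5+31+24+32+27+14 = 149
… (352 more)
H→Z→U→T→M→K→R→H: 16+5+22+27+10+24+6 = 110  ← best
The minimum is 110.
One optimal route: H → Z → U → T → M → K → R → H (or its reverse).

Minimum total distance: 110 blocks.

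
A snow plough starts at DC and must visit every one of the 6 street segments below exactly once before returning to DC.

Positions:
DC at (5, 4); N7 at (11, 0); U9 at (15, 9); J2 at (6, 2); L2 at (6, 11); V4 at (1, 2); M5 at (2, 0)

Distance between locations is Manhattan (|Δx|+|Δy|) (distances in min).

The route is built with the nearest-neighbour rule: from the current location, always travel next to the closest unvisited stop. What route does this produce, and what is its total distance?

From DC: distances to unvisited — J2=3, V4=6, M5=7, L2=8, N7=10, U9=15. Nearest is J2 (3).
From J2: distances to unvisited — V4=5, M5=6, N7=7, L2=9, U9=16. Nearest is V4 (5).
From V4: distances to unvisited — M5=3, N7=12, L2=14, U9=21. Nearest is M5 (3).
From M5: distances to unvisited — N7=9, L2=15, U9=22. Nearest is N7 (9).
From N7: distances to unvisited — U9=13, L2=16. Nearest is U9 (13).
From U9: distances to unvisited — L2=11. Nearest is L2 (11).
Return L2→DC: 8.
Total = 3 + 5 + 3 + 9 + 13 + 11 + 8 = 52.

52 min along DC → J2 → V4 → M5 → N7 → U9 → L2 → DC.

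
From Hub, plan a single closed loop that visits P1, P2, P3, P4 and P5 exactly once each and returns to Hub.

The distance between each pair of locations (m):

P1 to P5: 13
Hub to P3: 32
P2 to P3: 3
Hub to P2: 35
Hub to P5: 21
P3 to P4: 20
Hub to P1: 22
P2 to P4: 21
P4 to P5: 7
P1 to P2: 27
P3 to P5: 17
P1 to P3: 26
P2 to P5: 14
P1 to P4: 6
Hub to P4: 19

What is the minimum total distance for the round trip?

With 5 stops there are 5!/2 = 60 distinct round trips (a route and its reverse cost the same).
Hub-P1-P2-P3-P4-P5-Hub: 22+27+3+20+7+21 = 100
Hub-P1-P2-P3-P5-P4-Hub: 22+27+3+17+7+19 = 95
Hub-P1-P2-P4-P3-P5-Hub: 22+27+21+20+17+21 = 128
Hub-P1-P2-P4-P5-P3-Hub: 22+27+21+7+17+32 = 126
Hub-P1-P2-P5-P3-P4-Hub: 22+27+14+17+20+19 = 119
Hub-P1-P2-P5-P4-P3-Hub: 22+27+14+7+20+32 = 122
Hub-P1-P3-P2-P4-P5-Hub: 22+26+3+21+7+21 = 100
Hub-P1-P3-P2-P5-P4-Hub: 22+26+3+14+7+19 = 91
Hub-P1-P3-P4-P2-P5-Hub: 22+26+20+21+14+21 = 124
Hub-P1-P3-P4-P5-P2-Hub: 22+26+20+7+14+35 = 124
Hub-P1-P3-P5-P2-P4-Hub: 22+26+17+14+21+19 = 119
Hub-P1-P3-P5-P4-P2-Hub: 22+26+17+7+21+35 = 128
Hub-P1-P4-P2-P3-P5-Hub: 22+6+21+3+17+21 = 90
Hub-P1-P4-P2-P5-P3-Hub: 22+6+21+14+17+32 = 112
… (46 more)
Hub-P1-P4-P5-P2-P3-Hub: 22+6+7+14+3+32 = 84  ← best
The minimum is 84.
One optimal route: Hub → P1 → P4 → P5 → P2 → P3 → Hub (or its reverse).

Shortest round trip = 84 m.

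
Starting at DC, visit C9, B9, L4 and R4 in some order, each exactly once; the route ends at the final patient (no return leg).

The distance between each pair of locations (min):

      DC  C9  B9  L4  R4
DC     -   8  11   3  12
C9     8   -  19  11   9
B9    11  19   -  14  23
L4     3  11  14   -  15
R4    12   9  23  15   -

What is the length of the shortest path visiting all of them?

There are 4! = 24 possible orderings.
DC → C9 → B9 → L4 → R4: 8+19+14+15 = 56
DC → C9 → B9 → R4 → L4: 8+19+23+15 = 65
DC → C9 → L4 → B9 → R4: 8+11+14+23 = 56
DC → C9 → L4 → R4 → B9: 8+11+15+23 = 57
DC → C9 → R4 → B9 → L4: 8+9+23+14 = 54
DC → C9 → R4 → L4 → B9: 8+9+15+14 = 46
DC → B9 → C9 → L4 → R4: 11+19+11+15 = 56
DC → B9 → C9 → R4 → L4: 11+19+9+15 = 54
DC → B9 → L4 → C9 → R4: 11+14+11+9 = 45
DC → B9 → L4 → R4 → C9: 11+14+15+9 = 49
DC → B9 → R4 → C9 → L4: 11+23+9+11 = 54
DC → B9 → R4 → L4 → C9: 11+23+15+11 = 60
DC → L4 → C9 → B9 → R4: 3+11+19+23 = 56
DC → L4 → C9 → R4 → B9: 3+11+9+23 = 46
… (10 more)
The minimum is 45.
One shortest path: DC → B9 → L4 → C9 → R4.

Minimum one-way distance = 45 min.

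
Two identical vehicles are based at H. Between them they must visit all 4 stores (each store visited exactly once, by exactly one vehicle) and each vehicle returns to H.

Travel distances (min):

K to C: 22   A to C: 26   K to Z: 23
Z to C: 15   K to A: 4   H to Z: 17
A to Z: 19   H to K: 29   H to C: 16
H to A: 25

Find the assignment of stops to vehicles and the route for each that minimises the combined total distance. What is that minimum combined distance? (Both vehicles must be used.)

Try each way of splitting the stops between the two vehicles (each non-empty) and, for each split, find the best tour for each vehicle:
  {K} + {A, Z, C}: 58 + 75 = 133
  {A} + {K, Z, C}: 50 + 78 = 128
  {K, A} + {Z, C}: 58 + 48 = 106
  {Z} + {K, A, C}: 34 + 67 = 101
  {K, Z} + {A, C}: 69 + 67 = 136
  {A, Z} + {K, C}: 61 + 67 = 128
  … (7 splits in total)
Best: vehicle 1 H → Z → H = 34; vehicle 2 H → A → K → C → H = 67; combined 101.

101 min — the smallest possible combined total.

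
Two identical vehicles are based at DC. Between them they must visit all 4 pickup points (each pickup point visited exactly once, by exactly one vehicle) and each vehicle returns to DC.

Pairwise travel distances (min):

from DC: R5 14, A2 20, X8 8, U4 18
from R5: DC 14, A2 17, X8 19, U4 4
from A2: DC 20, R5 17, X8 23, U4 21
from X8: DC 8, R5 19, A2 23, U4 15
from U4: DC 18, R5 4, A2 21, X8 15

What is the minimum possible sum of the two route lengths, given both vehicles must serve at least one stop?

There are 2^3 − 1 = 7 ways to divide the 4 stops into two non-empty groups. For each, the best each vehicle can do is its own shortest tour through its group:
  {R5} + {A2, X8, U4}: 28 + 64 = 92
  {A2} + {R5, X8, U4}: 40 + 41 = 81
  {R5, A2} + {X8, U4}: 51 + 41 = 92
  {X8} + {R5, A2, U4}: 16 + 59 = 75
  {R5, X8} + {A2, U4}: 41 + 59 = 100
  {A2, X8} + {R5, U4}: 51 + 36 = 87
  … (7 splits in total)
Best: vehicle 1 DC → X8 → DC = 16; vehicle 2 DC → R5 → U4 → A2 → DC = 59; combined 75.

75 min — the smallest possible combined total.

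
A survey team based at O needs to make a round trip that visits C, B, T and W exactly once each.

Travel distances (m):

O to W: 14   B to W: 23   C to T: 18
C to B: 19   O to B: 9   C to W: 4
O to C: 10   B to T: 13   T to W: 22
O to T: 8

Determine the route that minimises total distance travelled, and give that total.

Shortest round trip = 58 m.

O→C→B→T→W→O: 10+19+13+22+14 = 78
O→C→B→W→T→O: 10+19+23+22+8 = 82
O→C→T→B→W→O: 10+18+13+23+14 = 78
O→C→T→W→B→O: 10+18+22+23+9 = 82
O→C→W→B→T→O: 10+4+23+13+8 = 58
O→C→W→T→B→O: 10+4+22+13+9 = 58
O→B→C→T→W→O: 9+19+18+22+14 = 82
O→B→C→W→T→O: 9+19+4+22+8 = 62
O→B→T→C→W→O: 9+13+18+4+14 = 58
O→B→W→C→T→O: 9+23+4+18+8 = 62
O→T→C→B→W→O: 8+18+19+23+14 = 82
O→T→B→C→W→O: 8+13+19+4+14 = 58
The minimum is 58.
One optimal route: O → C → W → B → T → O (or its reverse).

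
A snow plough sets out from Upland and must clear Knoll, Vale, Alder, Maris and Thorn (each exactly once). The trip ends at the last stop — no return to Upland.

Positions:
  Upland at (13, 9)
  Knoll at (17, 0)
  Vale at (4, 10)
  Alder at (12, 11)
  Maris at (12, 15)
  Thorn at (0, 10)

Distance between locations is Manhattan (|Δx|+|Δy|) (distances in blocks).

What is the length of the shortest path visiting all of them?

50 blocks — the minimum one-way total.

There are 5! = 120 possible orderings.
Upland - Knoll - Vale - Alder - Maris - Thorn: 13+23+9+4+17 = 66
Upland - Knoll - Vale - Alder - Thorn - Maris: 13+23+9+13+17 = 75
Upland - Knoll - Vale - Maris - Alder - Thorn: 13+23+13+4+13 = 66
Upland - Knoll - Vale - Maris - Thorn - Alder: 13+23+13+17+13 = 79
Upland - Knoll - Vale - Thorn - Alder - Maris: 13+23+4+13+4 = 57
Upland - Knoll - Vale - Thorn - Maris - Alder: 13+23+4+17+4 = 61
Upland - Knoll - Alder - Vale - Maris - Thorn: 13+16+9+13+17 = 68
Upland - Knoll - Alder - Vale - Thorn - Maris: 13+16+9+4+17 = 59
Upland - Knoll - Alder - Maris - Vale - Thorn: 13+16+4+13+4 = 50
Upland - Knoll - Alder - Maris - Thorn - Vale: 13+16+4+17+4 = 54
Upland - Knoll - Alder - Thorn - Vale - Maris: 13+16+13+4+13 = 59
Upland - Knoll - Alder - Thorn - Maris - Vale: 13+16+13+17+13 = 72
Upland - Knoll - Maris - Vale - Alder - Thorn: 13+20+13+9+13 = 68
Upland - Knoll - Maris - Vale - Thorn - Alder: 13+20+13+4+13 = 63
… (106 more)
The minimum is 50.
One shortest path: Upland → Knoll → Alder → Maris → Vale → Thorn.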